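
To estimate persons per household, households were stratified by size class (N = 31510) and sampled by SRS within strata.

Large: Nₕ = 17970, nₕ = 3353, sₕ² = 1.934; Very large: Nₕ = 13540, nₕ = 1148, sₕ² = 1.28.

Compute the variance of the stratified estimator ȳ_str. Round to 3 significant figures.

Var(ȳ_str) = Σₕ Wₕ²(1 − fₕ)sₕ²/nₕ with Wₕ = Nₕ/N, N = 31510.
Large: Wₕ = 0.57029514; term = 0.57029514²·(1 − 0.18658876)·1.934/3353 = 1.5259223 × 10^-4.
Very large: Wₕ = 0.42970486; term = 0.42970486²·(1 − 0.08478582)·1.28/1148 = 1.8842189 × 10^-4.
Sum = 3.4101412 × 10^-4.

3.41 × 10^-4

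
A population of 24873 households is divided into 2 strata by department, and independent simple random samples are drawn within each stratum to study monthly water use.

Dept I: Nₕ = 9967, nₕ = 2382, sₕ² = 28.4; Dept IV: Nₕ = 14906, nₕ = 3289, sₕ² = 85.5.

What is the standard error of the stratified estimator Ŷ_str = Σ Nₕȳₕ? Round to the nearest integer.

Var(Ŷ_str) = Σₕ Nₕ²(1 − fₕ)sₕ²/nₕ.
Dept I: 9967²·(1 − 2382/9967)·28.4/2382 = 901356.57.
Dept IV: 14906²·(1 − 3289/14906)·85.5/3289 = 4.501501 × 10^6.
Sum = 5.4028576 × 10^6.
SE = √(5.4028576 × 10^6) = 2324.

2324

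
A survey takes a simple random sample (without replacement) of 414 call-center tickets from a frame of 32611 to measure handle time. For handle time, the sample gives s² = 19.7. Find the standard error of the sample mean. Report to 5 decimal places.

Under SRS without replacement, Var(ȳ) = (1 − f)·s²/n with f = n/N = 414/32611 = 0.01269510.
Var(ȳ) = (1 − 0.01269510)·19.7/414 = 0.98730490·0.047584541 = 0.04698045.
SE(ȳ) = √(0.04698045) = 0.21675.

0.21675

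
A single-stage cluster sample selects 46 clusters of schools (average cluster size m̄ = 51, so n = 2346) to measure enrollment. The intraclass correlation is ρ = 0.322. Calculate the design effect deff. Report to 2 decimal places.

17.10

deff = 1 + (51 − 1)·0.322 = 1 + 16.1 = 17.1.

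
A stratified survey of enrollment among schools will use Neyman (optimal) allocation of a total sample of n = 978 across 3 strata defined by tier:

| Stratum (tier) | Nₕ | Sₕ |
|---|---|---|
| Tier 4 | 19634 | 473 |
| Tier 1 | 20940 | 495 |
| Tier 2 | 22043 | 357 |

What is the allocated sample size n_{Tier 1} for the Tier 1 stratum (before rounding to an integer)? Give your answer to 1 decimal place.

Neyman allocation: nₕ = n·NₕSₕ / Σⱼ NⱼSⱼ.
Σ NⱼSⱼ = 19634·473 + 20940·495 + 22043·357 = 2.7521533 × 10^7.
n_{Tier 1} = 978·20940·495 / (2.7521533 × 10^7) = 368.3.

368.3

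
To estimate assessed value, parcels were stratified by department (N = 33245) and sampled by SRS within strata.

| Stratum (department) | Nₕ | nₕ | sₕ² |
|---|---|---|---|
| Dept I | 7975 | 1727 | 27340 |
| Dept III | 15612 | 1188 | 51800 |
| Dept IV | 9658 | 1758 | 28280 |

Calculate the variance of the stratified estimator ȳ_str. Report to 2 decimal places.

Var(ȳ_str) = Σₕ Wₕ²(1 − fₕ)sₕ²/nₕ with Wₕ = Nₕ/N, N = 33245.
Dept I: Wₕ = 0.23988570; term = 0.23988570²·(1 − 0.21655172)·27340/1727 = 0.71371563.
Dept III: Wₕ = 0.46960445; term = 0.46960445²·(1 − 0.07609531)·51800/1188 = 8.8839254.
Dept IV: Wₕ = 0.29050985; term = 0.29050985²·(1 − 0.18202526)·28280/1758 = 1.1105092.
Sum = 10.70815.

10.71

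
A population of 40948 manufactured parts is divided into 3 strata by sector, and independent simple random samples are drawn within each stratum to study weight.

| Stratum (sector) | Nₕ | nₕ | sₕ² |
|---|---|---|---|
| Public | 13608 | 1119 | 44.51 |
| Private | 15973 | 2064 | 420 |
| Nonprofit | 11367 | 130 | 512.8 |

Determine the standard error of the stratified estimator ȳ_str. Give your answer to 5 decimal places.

0.57575

Var(ȳ_str) = Σₕ Wₕ²(1 − fₕ)sₕ²/nₕ with Wₕ = Nₕ/N, N = 40948.
Public: Wₕ = 0.33232392; term = 0.33232392²·(1 − 0.08223104)·44.51/1119 = 0.0040316617.
Private: Wₕ = 0.39008010; term = 0.39008010²·(1 − 0.12921806)·420/2064 = 0.02696228.
Nonprofit: Wₕ = 0.27759598; term = 0.27759598²·(1 − 0.01143661)·512.8/130 = 0.3004938.
Sum = 0.33148774.
SE = √(0.33148774) = 0.57575.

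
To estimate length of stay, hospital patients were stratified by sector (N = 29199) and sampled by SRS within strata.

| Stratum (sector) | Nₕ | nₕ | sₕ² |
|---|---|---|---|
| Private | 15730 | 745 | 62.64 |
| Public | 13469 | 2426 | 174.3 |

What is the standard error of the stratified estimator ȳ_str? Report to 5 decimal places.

0.18916

Var(ȳ_str) = Σₕ Wₕ²(1 − fₕ)sₕ²/nₕ with Wₕ = Nₕ/N, N = 29199.
Private: Wₕ = 0.53871708; term = 0.53871708²·(1 − 0.04736173)·62.64/745 = 0.023245826.
Public: Wₕ = 0.46128292; term = 0.46128292²·(1 − 0.18011731)·174.3/2426 = 0.012534097.
Sum = 0.035779923.
SE = √(0.035779923) = 0.18916.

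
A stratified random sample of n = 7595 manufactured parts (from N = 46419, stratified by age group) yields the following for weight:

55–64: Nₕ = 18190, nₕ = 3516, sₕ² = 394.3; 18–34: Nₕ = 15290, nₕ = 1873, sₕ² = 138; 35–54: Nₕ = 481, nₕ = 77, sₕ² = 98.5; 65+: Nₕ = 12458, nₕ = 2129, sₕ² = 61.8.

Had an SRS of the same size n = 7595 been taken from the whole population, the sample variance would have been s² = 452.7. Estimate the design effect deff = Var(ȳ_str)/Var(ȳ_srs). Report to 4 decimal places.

0.4565

Var(ȳ_str) = Σ Wₕ²(1−fₕ)sₕ²/nₕ with Wₕ = Nₕ/46419:
  55–64: (18190/46419)²·(1−3516/18190)·394.3/3516 = 0.013892089
  18–34: (15290/46419)²·(1−1873/15290)·138/1873 = 0.0070147574
  35–54: (481/46419)²·(1−77/481)·98.5/77 = 1.1536668 × 10^-4
  65+: (12458/46419)²·(1−2129/12458)·61.8/2129 = 0.001733516
  → Var(ȳ_str) = 0.022755729.
Var(ȳ_srs) = (1 − 7595/46419)·452.7/7595 = 0.049852531.
deff = 0.022755729 / 0.049852531 = 0.4565.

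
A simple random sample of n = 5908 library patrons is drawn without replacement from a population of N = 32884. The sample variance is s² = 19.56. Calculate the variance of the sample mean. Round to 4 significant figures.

0.002716

Under SRS without replacement, Var(ȳ) = (1 − f)·s²/n with f = n/N = 5908/32884 = 0.17966184.
Var(ȳ) = (1 − 0.17966184)·19.56/5908 = 0.82033816·0.0033107651 = 0.0027159469.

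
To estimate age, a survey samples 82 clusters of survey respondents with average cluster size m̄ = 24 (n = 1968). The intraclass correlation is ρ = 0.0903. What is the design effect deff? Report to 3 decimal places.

3.077

deff = 1 + (24 − 1)·0.0903 = 1 + 2.0769 = 3.0769.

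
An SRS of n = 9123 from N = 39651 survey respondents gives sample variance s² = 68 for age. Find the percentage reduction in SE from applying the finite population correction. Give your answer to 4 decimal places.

12.2551

f = n/N = 9123/39651 = 0.23008247.
SE_no-fpc = √(s²/n) = 0.086334747; SE_fpc = √((1−f)s²/n) = 0.075754376.
Ratio = √(1−f) = 0.87744945. Reduction = 100·(1 − 0.87744945) = 12.2551%.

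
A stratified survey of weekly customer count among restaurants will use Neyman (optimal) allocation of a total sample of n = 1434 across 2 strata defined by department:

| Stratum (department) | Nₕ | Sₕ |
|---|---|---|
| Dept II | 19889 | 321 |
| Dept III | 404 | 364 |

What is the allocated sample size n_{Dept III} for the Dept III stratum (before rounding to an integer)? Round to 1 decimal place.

32.3

Neyman allocation: nₕ = n·NₕSₕ / Σⱼ NⱼSⱼ.
Σ NⱼSⱼ = 19889·321 + 404·364 = 6.531425 × 10^6.
n_{Dept III} = 1434·404·364 / (6.531425 × 10^6) = 32.3.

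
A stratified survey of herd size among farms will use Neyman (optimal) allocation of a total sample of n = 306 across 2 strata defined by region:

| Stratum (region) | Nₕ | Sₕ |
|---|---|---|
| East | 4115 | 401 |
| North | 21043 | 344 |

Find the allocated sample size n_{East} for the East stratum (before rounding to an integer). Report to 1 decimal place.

Neyman allocation: nₕ = n·NₕSₕ / Σⱼ NⱼSⱼ.
Σ NⱼSⱼ = 4115·401 + 21043·344 = 8.888907 × 10^6.
n_{East} = 306·4115·401 / (8.888907 × 10^6) = 56.8.

56.8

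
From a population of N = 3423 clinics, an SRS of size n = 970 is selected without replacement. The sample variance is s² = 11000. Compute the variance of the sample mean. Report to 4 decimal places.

Under SRS without replacement, Var(ȳ) = (1 − f)·s²/n with f = n/N = 970/3423 = 0.28337715.
Var(ȳ) = (1 − 0.28337715)·11000/970 = 0.71662285·11.340206 = 8.1266508.

8.1267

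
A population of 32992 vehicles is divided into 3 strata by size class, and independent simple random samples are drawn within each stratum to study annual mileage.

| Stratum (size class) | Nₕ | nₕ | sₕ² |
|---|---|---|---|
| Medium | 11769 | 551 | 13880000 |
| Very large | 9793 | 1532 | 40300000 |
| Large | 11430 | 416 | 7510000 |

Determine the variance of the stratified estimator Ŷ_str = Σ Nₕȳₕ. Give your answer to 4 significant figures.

Var(Ŷ_str) = Σₕ Nₕ²(1 − fₕ)sₕ²/nₕ.
Medium: 11769²·(1 − 551/11769)·13880000/551 = 3.325775 × 10^12.
Very large: 9793²·(1 − 1532/9793)·40300000/1532 = 2.1281129 × 10^12.
Large: 11430²·(1 − 416/11430)·7510000/416 = 2.272678 × 10^12.
Sum = 7.7265659 × 10^12.

7.727 × 10^12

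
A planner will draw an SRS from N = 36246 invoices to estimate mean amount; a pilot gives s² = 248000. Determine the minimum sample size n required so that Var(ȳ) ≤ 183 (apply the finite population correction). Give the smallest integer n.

1307

Without fpc, n₀ = s²/D = 248000/183 = 1355.1913.
With fpc, (1 − n/N)·s²/n ≤ D requires n ≥ n₀/(1 + n₀/N) = 1355.1913/(1 + 1355.1913/36246) = 1306.3486.
Rounding up, n = 1307.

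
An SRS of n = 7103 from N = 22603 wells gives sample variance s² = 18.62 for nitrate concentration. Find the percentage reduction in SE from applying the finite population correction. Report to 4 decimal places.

17.1900

f = n/N = 7103/22603 = 0.31425032.
SE_no-fpc = √(s²/n) = 0.051199879; SE_fpc = √((1−f)s²/n) = 0.042398622.
Ratio = √(1−f) = 0.82810004. Reduction = 100·(1 − 0.82810004) = 17.1900%.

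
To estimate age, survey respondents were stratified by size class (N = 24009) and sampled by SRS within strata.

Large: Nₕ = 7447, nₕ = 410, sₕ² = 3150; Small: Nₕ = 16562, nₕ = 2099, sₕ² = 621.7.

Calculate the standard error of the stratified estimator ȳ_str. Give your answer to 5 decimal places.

Var(ȳ_str) = Σₕ Wₕ²(1 − fₕ)sₕ²/nₕ with Wₕ = Nₕ/N, N = 24009.
Large: Wₕ = 0.31017535; term = 0.31017535²·(1 − 0.05505573)·3150/410 = 0.69846952.
Small: Wₕ = 0.68982465; term = 0.68982465²·(1 − 0.12673590)·621.7/2099 = 0.12308112.
Sum = 0.82155064.
SE = √(0.82155064) = 0.90639.

0.90639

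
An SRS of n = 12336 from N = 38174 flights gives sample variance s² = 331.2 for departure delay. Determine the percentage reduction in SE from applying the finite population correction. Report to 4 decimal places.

17.7292

f = n/N = 12336/38174 = 0.32315188.
SE_no-fpc = √(s²/n) = 0.16385435; SE_fpc = √((1−f)s²/n) = 0.13480425.
Ratio = √(1−f) = 0.82270780. Reduction = 100·(1 − 0.82270780) = 17.7292%.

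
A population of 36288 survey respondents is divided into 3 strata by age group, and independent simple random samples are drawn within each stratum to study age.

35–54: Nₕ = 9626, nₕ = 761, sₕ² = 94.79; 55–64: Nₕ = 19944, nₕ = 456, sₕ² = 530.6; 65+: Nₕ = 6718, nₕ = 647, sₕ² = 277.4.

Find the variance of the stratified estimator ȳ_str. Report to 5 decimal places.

0.36480

Var(ȳ_str) = Σₕ Wₕ²(1 − fₕ)sₕ²/nₕ with Wₕ = Nₕ/N, N = 36288.
35–54: Wₕ = 0.26526675; term = 0.26526675²·(1 − 0.07905672)·94.79/761 = 0.0080719116.
55–64: Wₕ = 0.54960317; term = 0.54960317²·(1 − 0.02286402)·530.6/456 = 0.34344395.
65+: Wₕ = 0.18513007; term = 0.18513007²·(1 − 0.09630843)·277.4/647 = 0.013279335.
Sum = 0.3647952.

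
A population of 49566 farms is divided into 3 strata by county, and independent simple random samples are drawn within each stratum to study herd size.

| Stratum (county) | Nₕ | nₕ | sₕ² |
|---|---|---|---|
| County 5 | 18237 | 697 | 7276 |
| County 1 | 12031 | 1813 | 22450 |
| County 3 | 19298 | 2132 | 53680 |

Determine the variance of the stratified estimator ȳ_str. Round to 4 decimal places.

Var(ȳ_str) = Σₕ Wₕ²(1 − fₕ)sₕ²/nₕ with Wₕ = Nₕ/N, N = 49566.
County 5: Wₕ = 0.36793366; term = 0.36793366²·(1 − 0.03821901)·7276/697 = 1.3591743.
County 1: Wₕ = 0.24272687; term = 0.24272687²·(1 − 0.15069404)·22450/1813 = 0.61961.
County 3: Wₕ = 0.38933947; term = 0.38933947²·(1 − 0.11047777)·53680/2132 = 3.3949937.
Sum = 5.373778.

5.3738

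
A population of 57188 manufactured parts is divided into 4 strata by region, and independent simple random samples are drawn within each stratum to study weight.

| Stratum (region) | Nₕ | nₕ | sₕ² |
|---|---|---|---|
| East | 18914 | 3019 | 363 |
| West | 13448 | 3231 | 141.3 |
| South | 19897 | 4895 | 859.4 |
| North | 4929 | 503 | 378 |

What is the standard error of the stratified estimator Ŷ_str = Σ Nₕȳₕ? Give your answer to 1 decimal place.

10533.6

Var(Ŷ_str) = Σₕ Nₕ²(1 − fₕ)sₕ²/nₕ.
East: 18914²·(1 − 3019/18914)·363/3019 = 3.6148263 × 10^7.
West: 13448²·(1 − 3231/13448)·141.3/3231 = 6.0087799 × 10^6.
South: 19897²·(1 − 4895/19897)·859.4/4895 = 5.2405807 × 10^7.
North: 4929²·(1 − 503/4929)·378/503 = 1.6394344 × 10^7.
Sum = 1.1095719 × 10^8.
SE = √(1.1095719 × 10^8) = 10533.6.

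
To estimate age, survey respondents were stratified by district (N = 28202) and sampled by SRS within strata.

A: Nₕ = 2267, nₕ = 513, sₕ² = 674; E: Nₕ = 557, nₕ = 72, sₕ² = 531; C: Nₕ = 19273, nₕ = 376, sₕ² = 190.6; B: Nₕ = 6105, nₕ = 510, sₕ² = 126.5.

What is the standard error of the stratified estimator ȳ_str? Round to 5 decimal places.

Var(ȳ_str) = Σₕ Wₕ²(1 − fₕ)sₕ²/nₕ with Wₕ = Nₕ/N, N = 28202.
A: Wₕ = 0.08038437; term = 0.08038437²·(1 − 0.22629025)·674/513 = 0.006568464.
E: Wₕ = 0.01975037; term = 0.01975037²·(1 − 0.12926391)·531/72 = 0.0025049505.
C: Wₕ = 0.68339125; term = 0.68339125²·(1 − 0.01950916)·190.6/376 = 0.2321226.
B: Wₕ = 0.21647401; term = 0.21647401²·(1 − 0.08353808)·126.5/510 = 0.010652371.
Sum = 0.25184839.
SE = √(0.25184839) = 0.50184.

0.50184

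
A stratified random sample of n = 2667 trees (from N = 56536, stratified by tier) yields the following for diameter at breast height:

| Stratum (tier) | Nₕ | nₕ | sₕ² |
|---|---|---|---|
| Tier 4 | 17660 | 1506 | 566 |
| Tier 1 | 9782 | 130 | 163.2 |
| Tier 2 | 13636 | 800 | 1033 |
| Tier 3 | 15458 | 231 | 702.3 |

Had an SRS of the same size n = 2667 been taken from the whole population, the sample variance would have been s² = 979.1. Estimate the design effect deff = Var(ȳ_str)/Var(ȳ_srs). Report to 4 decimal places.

1.0441

Var(ȳ_str) = Σ Wₕ²(1−fₕ)sₕ²/nₕ with Wₕ = Nₕ/56536:
  Tier 4: (17660/56536)²·(1−1506/17660)·566/1506 = 0.033543786
  Tier 1: (9782/56536)²·(1−130/9782)·163.2/130 = 0.037082723
  Tier 2: (13636/56536)²·(1−800/13636)·1033/800 = 0.070709356
  Tier 3: (15458/56536)²·(1−231/15458)·702.3/231 = 0.22388664
  → Var(ȳ_str) = 0.36522251.
Var(ȳ_srs) = (1 − 2667/56536)·979.1/2667 = 0.34979844.
deff = 0.36522251 / 0.34979844 = 1.0441.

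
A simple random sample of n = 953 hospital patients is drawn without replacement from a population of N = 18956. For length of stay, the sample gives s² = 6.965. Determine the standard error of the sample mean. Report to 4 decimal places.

Under SRS without replacement, Var(ȳ) = (1 − f)·s²/n with f = n/N = 953/18956 = 0.05027432.
Var(ȳ) = (1 − 0.05027432)·6.965/953 = 0.94972568·0.0073084995 = 0.0069410696.
SE(ȳ) = √(0.0069410696) = 0.0833.

0.0833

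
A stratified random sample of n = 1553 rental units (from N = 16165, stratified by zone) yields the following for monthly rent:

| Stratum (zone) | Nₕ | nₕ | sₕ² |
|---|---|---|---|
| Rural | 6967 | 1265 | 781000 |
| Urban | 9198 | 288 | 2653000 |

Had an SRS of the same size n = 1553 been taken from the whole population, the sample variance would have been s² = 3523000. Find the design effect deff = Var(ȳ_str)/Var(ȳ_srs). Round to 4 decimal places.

Var(ȳ_str) = Σ Wₕ²(1−fₕ)sₕ²/nₕ with Wₕ = Nₕ/16165:
  Rural: (6967/16165)²·(1−1265/6967)·781000/1265 = 93.860338
  Urban: (9198/16165)²·(1−288/9198)·2653000/288 = 2889.1125
  → Var(ȳ_str) = 2982.9728.
Var(ȳ_srs) = (1 − 1553/16165)·3523000/1553 = 2050.5726.
deff = 2982.9728 / 2050.5726 = 1.4547.

1.4547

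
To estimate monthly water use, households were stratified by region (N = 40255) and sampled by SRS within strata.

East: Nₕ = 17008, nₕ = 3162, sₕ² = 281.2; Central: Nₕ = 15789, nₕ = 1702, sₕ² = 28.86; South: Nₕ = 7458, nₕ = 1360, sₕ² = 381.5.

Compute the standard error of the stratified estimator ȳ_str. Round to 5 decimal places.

0.15207

Var(ȳ_str) = Σₕ Wₕ²(1 − fₕ)sₕ²/nₕ with Wₕ = Nₕ/N, N = 40255.
East: Wₕ = 0.42250652; term = 0.42250652²·(1 − 0.18591251)·281.2/3162 = 0.012923834.
Central: Wₕ = 0.39222457; term = 0.39222457²·(1 − 0.10779657)·28.86/1702 = 0.0023273958.
South: Wₕ = 0.18526891; term = 0.18526891²·(1 − 0.18235452)·381.5/1360 = 0.0078727375.
Sum = 0.023123967.
SE = √(0.023123967) = 0.15207.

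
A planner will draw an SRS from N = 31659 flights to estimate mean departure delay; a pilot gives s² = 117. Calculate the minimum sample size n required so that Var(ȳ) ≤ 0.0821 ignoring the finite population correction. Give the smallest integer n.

Without fpc, n₀ = s²/D = 117/0.0821 = 1425.0914.
Rounding up, n = 1426.

1426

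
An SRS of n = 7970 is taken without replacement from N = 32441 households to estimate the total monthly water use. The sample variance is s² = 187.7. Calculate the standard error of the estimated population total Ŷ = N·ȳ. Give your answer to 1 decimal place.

4323.9

Var(Ŷ) = N²·Var(ȳ) = N²·(1 − n/N)·s²/n.
f = 7970/32441 = 0.24567677; Var(ȳ) = 0.75432323·187.7/7970 = 0.017764927.
Var(Ŷ) = 32441² · 0.017764927 = 1.8696137 × 10^7.
SE(Ŷ) = √(1.8696137 × 10^7) = 4323.9.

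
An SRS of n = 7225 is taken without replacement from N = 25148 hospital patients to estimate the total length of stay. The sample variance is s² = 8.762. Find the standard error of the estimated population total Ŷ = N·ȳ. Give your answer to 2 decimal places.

Var(Ŷ) = N²·Var(ȳ) = N²·(1 − n/N)·s²/n.
f = 7225/25148 = 0.28729919; Var(ȳ) = 0.71270081·8.762/7225 = 8.6431619 × 10^-4.
Var(Ŷ) = 25148² · (8.6431619 × 10^-4) = 546612.49.
SE(Ŷ) = √(546612.49) = 739.33.

739.33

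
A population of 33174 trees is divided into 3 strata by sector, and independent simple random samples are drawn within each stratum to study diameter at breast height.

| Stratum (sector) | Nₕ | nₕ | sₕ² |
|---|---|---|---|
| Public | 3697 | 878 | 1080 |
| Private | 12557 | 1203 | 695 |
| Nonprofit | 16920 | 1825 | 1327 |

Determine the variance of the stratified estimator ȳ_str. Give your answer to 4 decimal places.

0.2552

Var(ȳ_str) = Σₕ Wₕ²(1 − fₕ)sₕ²/nₕ with Wₕ = Nₕ/N, N = 33174.
Public: Wₕ = 0.11144270; term = 0.11144270²·(1 − 0.23748986)·1080/878 = 0.011648717.
Private: Wₕ = 0.37851932; term = 0.37851932²·(1 − 0.09580314)·695/1203 = 0.074844222.
Nonprofit: Wₕ = 0.51003798; term = 0.51003798²·(1 − 0.10786052)·1327/1825 = 0.1687508.
Sum = 0.25524374.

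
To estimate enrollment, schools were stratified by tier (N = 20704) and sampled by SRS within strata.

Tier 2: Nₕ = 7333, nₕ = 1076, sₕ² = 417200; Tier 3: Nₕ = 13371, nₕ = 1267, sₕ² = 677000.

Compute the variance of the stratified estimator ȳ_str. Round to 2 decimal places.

243.24

Var(ȳ_str) = Σₕ Wₕ²(1 − fₕ)sₕ²/nₕ with Wₕ = Nₕ/N, N = 20704.
Tier 2: Wₕ = 0.35418277; term = 0.35418277²·(1 − 0.14673394)·417200/1076 = 41.502222.
Tier 3: Wₕ = 0.64581723; term = 0.64581723²·(1 − 0.09475731)·677000/1267 = 201.74201.
Sum = 243.24423.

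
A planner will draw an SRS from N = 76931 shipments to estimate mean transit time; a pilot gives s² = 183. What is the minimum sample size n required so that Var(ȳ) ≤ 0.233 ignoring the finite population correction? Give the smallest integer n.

Without fpc, n₀ = s²/D = 183/0.233 = 785.4077.
Rounding up, n = 786.

786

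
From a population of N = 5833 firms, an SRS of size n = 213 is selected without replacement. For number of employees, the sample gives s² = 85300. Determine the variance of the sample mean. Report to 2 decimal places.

Under SRS without replacement, Var(ȳ) = (1 − f)·s²/n with f = n/N = 213/5833 = 0.03651637.
Var(ȳ) = (1 − 0.03651637)·85300/213 = 0.96348363·400.46948 = 385.84579.

385.85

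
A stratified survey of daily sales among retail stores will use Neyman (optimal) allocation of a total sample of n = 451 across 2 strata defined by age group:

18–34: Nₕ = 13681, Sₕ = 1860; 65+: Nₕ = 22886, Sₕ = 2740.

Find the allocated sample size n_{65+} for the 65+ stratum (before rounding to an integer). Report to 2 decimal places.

320.81

Neyman allocation: nₕ = n·NₕSₕ / Σⱼ NⱼSⱼ.
Σ NⱼSⱼ = 13681·1860 + 22886·2740 = 8.81543 × 10^7.
n_{65+} = 451·22886·2740 / (8.81543 × 10^7) = 320.81.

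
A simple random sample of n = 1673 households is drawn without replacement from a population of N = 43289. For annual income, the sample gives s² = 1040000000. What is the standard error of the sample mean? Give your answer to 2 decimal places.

773.05

Under SRS without replacement, Var(ȳ) = (1 − f)·s²/n with f = n/N = 1673/43289 = 0.03864723.
Var(ȳ) = (1 − 0.03864723)·1040000000/1673 = 0.96135277·621637.78 = 597613.2.
SE(ȳ) = √(597613.2) = 773.05.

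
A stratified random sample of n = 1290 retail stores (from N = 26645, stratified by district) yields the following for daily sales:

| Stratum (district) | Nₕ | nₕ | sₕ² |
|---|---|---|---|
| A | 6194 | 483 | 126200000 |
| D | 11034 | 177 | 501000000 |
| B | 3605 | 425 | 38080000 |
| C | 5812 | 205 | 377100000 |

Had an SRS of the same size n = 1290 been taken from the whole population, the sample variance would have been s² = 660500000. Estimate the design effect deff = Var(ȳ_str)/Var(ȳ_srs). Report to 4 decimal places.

1.1833

Var(ȳ_str) = Σ Wₕ²(1−fₕ)sₕ²/nₕ with Wₕ = Nₕ/26645:
  A: (6194/26645)²·(1−483/6194)·126200000/483 = 13018.596
  D: (11034/26645)²·(1−177/11034)·501000000/177 = 477612.66
  B: (3605/26645)²·(1−425/3605)·38080000/425 = 1446.8015
  C: (5812/26645)²·(1−205/5812)·377100000/205 = 84435.948
  → Var(ȳ_str) = 576514.01.
Var(ȳ_srs) = (1 − 1290/26645)·660500000/1290 = 487226.61.
deff = 576514.01 / 487226.61 = 1.1833.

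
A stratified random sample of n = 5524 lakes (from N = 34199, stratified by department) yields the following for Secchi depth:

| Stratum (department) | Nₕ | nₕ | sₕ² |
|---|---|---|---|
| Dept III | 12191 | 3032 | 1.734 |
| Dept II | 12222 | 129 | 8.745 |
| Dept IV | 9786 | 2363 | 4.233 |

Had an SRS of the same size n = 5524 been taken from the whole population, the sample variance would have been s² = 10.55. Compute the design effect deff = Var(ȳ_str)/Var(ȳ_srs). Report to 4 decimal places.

5.4533

Var(ȳ_str) = Σ Wₕ²(1−fₕ)sₕ²/nₕ with Wₕ = Nₕ/34199:
  Dept III: (12191/34199)²·(1−3032/12191)·1.734/3032 = 5.459847 × 10^-5
  Dept II: (12222/34199)²·(1−129/12222)·8.745/129 = 0.0085668196
  Dept IV: (9786/34199)²·(1−2363/9786)·4.233/2363 = 1.1126086 × 10^-4
  → Var(ȳ_str) = 0.0087326789.
Var(ȳ_srs) = (1 − 5524/34199)·10.55/5524 = 0.0016013594.
deff = 0.0087326789 / 0.0016013594 = 5.4533.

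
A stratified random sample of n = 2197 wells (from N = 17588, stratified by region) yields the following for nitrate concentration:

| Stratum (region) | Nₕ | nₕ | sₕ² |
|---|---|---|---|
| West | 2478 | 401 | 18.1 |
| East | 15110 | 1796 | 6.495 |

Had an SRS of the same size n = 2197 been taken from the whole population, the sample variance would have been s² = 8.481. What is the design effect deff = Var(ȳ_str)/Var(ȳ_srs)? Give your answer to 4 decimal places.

Var(ȳ_str) = Σ Wₕ²(1−fₕ)sₕ²/nₕ with Wₕ = Nₕ/17588:
  West: (2478/17588)²·(1−401/2478)·18.1/401 = 7.5099853 × 10^-4
  East: (15110/17588)²·(1−1796/15110)·6.495/1796 = 0.0023518679
  → Var(ȳ_str) = 0.0031028664.
Var(ȳ_srs) = (1 − 2197/17588)·8.481/2197 = 0.0033780602.
deff = 0.0031028664 / 0.0033780602 = 0.9185.

0.9185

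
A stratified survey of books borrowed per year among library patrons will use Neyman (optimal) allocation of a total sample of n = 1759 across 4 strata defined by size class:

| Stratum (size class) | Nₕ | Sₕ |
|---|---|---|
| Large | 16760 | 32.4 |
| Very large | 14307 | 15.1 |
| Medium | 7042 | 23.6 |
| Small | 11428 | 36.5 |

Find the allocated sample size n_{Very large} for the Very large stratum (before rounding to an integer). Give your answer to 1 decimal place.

Neyman allocation: nₕ = n·NₕSₕ / Σⱼ NⱼSⱼ.
Σ NⱼSⱼ = 16760·32.4 + 14307·15.1 + 7042·23.6 + 11428·36.5 = 1.3423729 × 10^6.
n_{Very large} = 1759·14307·15.1 / (1.3423729 × 10^6) = 283.1.

283.1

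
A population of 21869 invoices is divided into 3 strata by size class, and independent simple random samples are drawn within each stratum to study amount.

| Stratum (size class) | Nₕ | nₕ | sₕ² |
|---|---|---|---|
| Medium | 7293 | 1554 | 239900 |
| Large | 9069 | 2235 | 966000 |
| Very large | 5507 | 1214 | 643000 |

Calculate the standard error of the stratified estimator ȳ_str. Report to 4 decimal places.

9.7828

Var(ȳ_str) = Σₕ Wₕ²(1 − fₕ)sₕ²/nₕ with Wₕ = Nₕ/N, N = 21869.
Medium: Wₕ = 0.33348576; term = 0.33348576²·(1 − 0.21308104)·239900/1554 = 13.510264.
Large: Wₕ = 0.41469660; term = 0.41469660²·(1 − 0.24644393)·966000/2235 = 56.011361.
Very large: Wₕ = 0.25181764; term = 0.25181764²·(1 − 0.22044670)·643000/1214 = 26.182457.
Sum = 95.704082.
SE = √(95.704082) = 9.7828.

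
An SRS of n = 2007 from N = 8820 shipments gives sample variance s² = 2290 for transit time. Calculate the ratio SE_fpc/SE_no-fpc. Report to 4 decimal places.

f = n/N = 2007/8820 = 0.22755102.
SE_no-fpc = √(s²/n) = 1.068179; SE_fpc = √((1−f)s²/n) = 0.9388127.
Ratio = √(1−f) = 0.87889077.

0.8789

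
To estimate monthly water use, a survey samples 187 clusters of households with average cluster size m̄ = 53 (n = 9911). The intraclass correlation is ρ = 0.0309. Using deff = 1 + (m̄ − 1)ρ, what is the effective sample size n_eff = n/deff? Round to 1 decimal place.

3802.0

deff = 1 + (53 − 1)·0.0309 = 1 + 1.6068 = 2.6068.
n_eff = 9911 / 2.6068 = 3802.0.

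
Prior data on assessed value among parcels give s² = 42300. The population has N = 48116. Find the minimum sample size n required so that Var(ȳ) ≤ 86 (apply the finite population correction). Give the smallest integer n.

Without fpc, n₀ = s²/D = 42300/86 = 491.8605.
With fpc, (1 − n/N)·s²/n ≤ D requires n ≥ n₀/(1 + n₀/N) = 491.8605/(1 + 491.8605/48116) = 486.8834.
Rounding up, n = 487.

487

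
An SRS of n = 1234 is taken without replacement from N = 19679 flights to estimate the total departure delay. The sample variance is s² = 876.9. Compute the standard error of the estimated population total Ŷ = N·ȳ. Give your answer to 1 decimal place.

16060.5

Var(Ŷ) = N²·Var(ȳ) = N²·(1 − n/N)·s²/n.
f = 1234/19679 = 0.06270644; Var(ȳ) = 0.93729356·876.9/1234 = 0.66605569.
Var(Ŷ) = 19679² · 0.66605569 = 2.5793875 × 10^8.
SE(Ŷ) = √(2.5793875 × 10^8) = 16060.5.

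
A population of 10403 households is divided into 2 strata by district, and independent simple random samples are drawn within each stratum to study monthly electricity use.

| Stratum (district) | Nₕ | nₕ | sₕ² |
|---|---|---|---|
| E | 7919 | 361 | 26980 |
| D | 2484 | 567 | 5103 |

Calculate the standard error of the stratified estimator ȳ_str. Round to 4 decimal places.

6.4598

Var(ȳ_str) = Σₕ Wₕ²(1 − fₕ)sₕ²/nₕ with Wₕ = Nₕ/N, N = 10403.
E: Wₕ = 0.76122272; term = 0.76122272²·(1 − 0.04558656)·26980/361 = 41.332795.
D: Wₕ = 0.23877728; term = 0.23877728²·(1 − 0.22826087)·5103/567 = 0.39600349.
Sum = 41.728798.
SE = √(41.728798) = 6.4598.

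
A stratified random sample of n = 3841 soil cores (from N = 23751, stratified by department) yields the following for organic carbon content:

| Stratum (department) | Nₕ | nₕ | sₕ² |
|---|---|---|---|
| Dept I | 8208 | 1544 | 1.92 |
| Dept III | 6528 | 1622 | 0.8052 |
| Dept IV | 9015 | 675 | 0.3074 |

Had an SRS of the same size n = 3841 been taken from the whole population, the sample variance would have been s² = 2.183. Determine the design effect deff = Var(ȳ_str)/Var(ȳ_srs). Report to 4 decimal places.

Var(ȳ_str) = Σ Wₕ²(1−fₕ)sₕ²/nₕ with Wₕ = Nₕ/23751:
  Dept I: (8208/23751)²·(1−1544/8208)·1.92/1544 = 1.2057644 × 10^-4
  Dept III: (6528/23751)²·(1−1622/6528)·0.8052/1622 = 2.8183622 × 10^-5
  Dept IV: (9015/23751)²·(1−675/9015)·0.3074/675 = 6.0697118 × 10^-5
  → Var(ȳ_str) = 2.0945718 × 10^-4.
Var(ȳ_srs) = (1 − 3841/23751)·2.183/3841 = 4.7642966 × 10^-4.
deff = (2.0945718 × 10^-4) / (4.7642966 × 10^-4) = 0.4396.

0.4396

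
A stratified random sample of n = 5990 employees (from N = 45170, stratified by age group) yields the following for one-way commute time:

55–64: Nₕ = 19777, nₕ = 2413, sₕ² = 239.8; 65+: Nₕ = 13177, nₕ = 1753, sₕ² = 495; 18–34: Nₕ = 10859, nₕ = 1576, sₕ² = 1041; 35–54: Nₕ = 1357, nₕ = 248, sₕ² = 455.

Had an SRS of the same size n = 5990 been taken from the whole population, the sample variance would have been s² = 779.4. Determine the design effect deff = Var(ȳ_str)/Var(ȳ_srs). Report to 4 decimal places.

0.6339

Var(ȳ_str) = Σ Wₕ²(1−fₕ)sₕ²/nₕ with Wₕ = Nₕ/45170:
  55–64: (19777/45170)²·(1−2413/19777)·239.8/2413 = 0.016726376
  65+: (13177/45170)²·(1−1753/13177)·495/1753 = 0.020833289
  18–34: (10859/45170)²·(1−1576/10859)·1041/1576 = 0.032634166
  35–54: (1357/45170)²·(1−248/1357)·455/248 = 0.0013532279
  → Var(ȳ_str) = 0.071547059.
Var(ȳ_srs) = (1 − 5990/45170)·779.4/5990 = 0.11286205.
deff = 0.071547059 / 0.11286205 = 0.6339.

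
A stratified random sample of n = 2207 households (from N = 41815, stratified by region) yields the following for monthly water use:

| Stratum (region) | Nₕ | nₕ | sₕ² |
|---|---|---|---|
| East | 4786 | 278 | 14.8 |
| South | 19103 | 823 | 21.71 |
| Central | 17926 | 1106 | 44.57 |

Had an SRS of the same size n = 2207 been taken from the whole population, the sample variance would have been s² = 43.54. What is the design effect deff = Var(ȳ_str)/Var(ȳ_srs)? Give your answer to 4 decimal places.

0.6890

Var(ȳ_str) = Σ Wₕ²(1−fₕ)sₕ²/nₕ with Wₕ = Nₕ/41815:
  East: (4786/41815)²·(1−278/4786)·14.8/278 = 6.5691521 × 10^-4
  South: (19103/41815)²·(1−823/19103)·21.71/823 = 0.0052683371
  Central: (17926/41815)²·(1−1106/17926)·44.57/1106 = 0.006949166
  → Var(ȳ_str) = 0.012874418.
Var(ȳ_srs) = (1 − 2207/41815)·43.54/2207 = 0.018686885.
deff = 0.012874418 / 0.018686885 = 0.6890.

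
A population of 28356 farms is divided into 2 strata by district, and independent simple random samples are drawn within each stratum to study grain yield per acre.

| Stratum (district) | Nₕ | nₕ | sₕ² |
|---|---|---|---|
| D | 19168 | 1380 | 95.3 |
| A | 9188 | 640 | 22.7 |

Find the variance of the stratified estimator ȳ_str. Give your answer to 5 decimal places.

Var(ȳ_str) = Σₕ Wₕ²(1 − fₕ)sₕ²/nₕ with Wₕ = Nₕ/N, N = 28356.
D: Wₕ = 0.67597687; term = 0.67597687²·(1 − 0.07199499)·95.3/1380 = 0.029283825.
A: Wₕ = 0.32402313; term = 0.32402313²·(1 − 0.06965607)·22.7/640 = 0.003464507.
Sum = 0.032748332.

0.03275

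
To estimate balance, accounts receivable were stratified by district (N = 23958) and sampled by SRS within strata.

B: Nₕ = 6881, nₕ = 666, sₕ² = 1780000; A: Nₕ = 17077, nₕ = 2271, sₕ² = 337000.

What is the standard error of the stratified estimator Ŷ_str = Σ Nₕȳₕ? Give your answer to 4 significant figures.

389600

Var(Ŷ_str) = Σₕ Nₕ²(1 − fₕ)sₕ²/nₕ.
B: 6881²·(1 − 666/6881)·1780000/666 = 1.1429796 × 10^11.
A: 17077²·(1 − 2271/17077)·337000/2271 = 3.7519936 × 10^10.
Sum = 1.518179 × 10^11.
SE = √(1.518179 × 10^11) = 389600.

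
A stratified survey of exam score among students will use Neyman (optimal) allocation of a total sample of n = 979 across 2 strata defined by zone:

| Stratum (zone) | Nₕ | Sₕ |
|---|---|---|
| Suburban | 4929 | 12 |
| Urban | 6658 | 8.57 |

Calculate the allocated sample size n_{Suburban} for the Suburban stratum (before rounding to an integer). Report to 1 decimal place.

498.3

Neyman allocation: nₕ = n·NₕSₕ / Σⱼ NⱼSⱼ.
Σ NⱼSⱼ = 4929·12 + 6658·8.57 = 116207.06.
n_{Suburban} = 979·4929·12 / 116207.06 = 498.3.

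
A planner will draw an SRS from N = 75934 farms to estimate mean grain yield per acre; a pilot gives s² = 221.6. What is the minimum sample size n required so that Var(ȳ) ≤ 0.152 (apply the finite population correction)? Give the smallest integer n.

Without fpc, n₀ = s²/D = 221.6/0.152 = 1457.8947.
With fpc, (1 − n/N)·s²/n ≤ D requires n ≥ n₀/(1 + n₀/N) = 1457.8947/(1 + 1457.8947/75934) = 1430.4311.
Rounding up, n = 1431.

1431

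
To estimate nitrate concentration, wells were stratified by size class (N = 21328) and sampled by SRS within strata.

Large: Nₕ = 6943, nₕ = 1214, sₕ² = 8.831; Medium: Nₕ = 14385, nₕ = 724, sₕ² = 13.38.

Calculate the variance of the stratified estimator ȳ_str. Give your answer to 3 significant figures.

0.00862

Var(ȳ_str) = Σₕ Wₕ²(1 − fₕ)sₕ²/nₕ with Wₕ = Nₕ/N, N = 21328.
Large: Wₕ = 0.32553451; term = 0.32553451²·(1 − 0.17485237)·8.831/1214 = 6.3608759 × 10^-4.
Medium: Wₕ = 0.67446549; term = 0.67446549²·(1 − 0.05033021)·13.38/724 = 0.0079837998.
Sum = 0.0086198874.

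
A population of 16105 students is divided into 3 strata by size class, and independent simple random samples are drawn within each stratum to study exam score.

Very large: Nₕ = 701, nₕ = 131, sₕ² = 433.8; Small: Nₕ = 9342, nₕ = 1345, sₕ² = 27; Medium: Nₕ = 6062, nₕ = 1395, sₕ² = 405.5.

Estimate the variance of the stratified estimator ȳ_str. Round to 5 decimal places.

Var(ȳ_str) = Σₕ Wₕ²(1 − fₕ)sₕ²/nₕ with Wₕ = Nₕ/N, N = 16105.
Very large: Wₕ = 0.04352686; term = 0.04352686²·(1 − 0.18687589)·433.8/131 = 0.0051014034.
Small: Wₕ = 0.58006830; term = 0.58006830²·(1 − 0.14397345)·27/1345 = 0.0057821184.
Medium: Wₕ = 0.37640484; term = 0.37640484²·(1 − 0.23012207)·405.5/1395 = 0.031706545.
Sum = 0.042590067.

0.04259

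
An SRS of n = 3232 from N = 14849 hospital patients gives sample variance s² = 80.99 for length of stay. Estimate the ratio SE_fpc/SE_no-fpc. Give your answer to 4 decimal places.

0.8845

f = n/N = 3232/14849 = 0.21765775.
SE_no-fpc = √(s²/n) = 0.15829968; SE_fpc = √((1−f)s²/n) = 0.14001624.
Ratio = √(1−f) = 0.88450113.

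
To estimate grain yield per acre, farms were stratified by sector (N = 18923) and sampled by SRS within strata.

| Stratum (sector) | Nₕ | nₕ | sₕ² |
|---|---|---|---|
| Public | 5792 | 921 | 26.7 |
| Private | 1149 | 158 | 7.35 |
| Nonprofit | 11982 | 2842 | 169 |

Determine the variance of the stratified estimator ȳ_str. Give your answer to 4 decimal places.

Var(ȳ_str) = Σₕ Wₕ²(1 − fₕ)sₕ²/nₕ with Wₕ = Nₕ/N, N = 18923.
Public: Wₕ = 0.30608255; term = 0.30608255²·(1 − 0.15901243)·26.7/921 = 0.0022841169.
Private: Wₕ = 0.06071976; term = 0.06071976²·(1 − 0.13751088)·7.35/158 = 1.4792581 × 10^-4.
Nonprofit: Wₕ = 0.63319770; term = 0.63319770²·(1 − 0.23718912)·169/2842 = 0.018186878.
Sum = 0.020618921.

0.0206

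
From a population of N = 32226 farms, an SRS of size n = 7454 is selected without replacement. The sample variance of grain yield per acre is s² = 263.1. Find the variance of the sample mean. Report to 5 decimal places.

0.02713

Under SRS without replacement, Var(ȳ) = (1 − f)·s²/n with f = n/N = 7454/32226 = 0.23130392.
Var(ȳ) = (1 − 0.23130392)·263.1/7454 = 0.76869608·0.035296485 = 0.02713227.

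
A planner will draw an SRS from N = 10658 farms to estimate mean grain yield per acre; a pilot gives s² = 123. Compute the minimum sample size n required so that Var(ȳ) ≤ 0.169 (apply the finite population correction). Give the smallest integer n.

682

Without fpc, n₀ = s²/D = 123/0.169 = 727.8107.
With fpc, (1 − n/N)·s²/n ≤ D requires n ≥ n₀/(1 + n₀/N) = 727.8107/(1 + 727.8107/10658) = 681.2871.
Rounding up, n = 682.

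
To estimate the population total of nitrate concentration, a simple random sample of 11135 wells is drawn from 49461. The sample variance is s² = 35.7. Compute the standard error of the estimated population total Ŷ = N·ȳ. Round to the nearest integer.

2465

Var(Ŷ) = N²·Var(ȳ) = N²·(1 − n/N)·s²/n.
f = 11135/49461 = 0.22512687; Var(ȳ) = 0.77487313·35.7/11135 = 0.0024843261.
Var(Ŷ) = 49461² · 0.0024843261 = 6.0776318 × 10^6.
SE(Ŷ) = √(6.0776318 × 10^6) = 2465.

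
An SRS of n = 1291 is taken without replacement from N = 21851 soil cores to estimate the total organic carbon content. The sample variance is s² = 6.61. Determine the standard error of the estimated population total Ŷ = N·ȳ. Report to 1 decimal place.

Var(Ŷ) = N²·Var(ȳ) = N²·(1 − n/N)·s²/n.
f = 1291/21851 = 0.05908196; Var(ȳ) = 0.94091804·6.61/1291 = 0.0048175586.
Var(Ŷ) = 21851² · 0.0048175586 = 2.3002214 × 10^6.
SE(Ŷ) = √(2.3002214 × 10^6) = 1516.6.

1516.6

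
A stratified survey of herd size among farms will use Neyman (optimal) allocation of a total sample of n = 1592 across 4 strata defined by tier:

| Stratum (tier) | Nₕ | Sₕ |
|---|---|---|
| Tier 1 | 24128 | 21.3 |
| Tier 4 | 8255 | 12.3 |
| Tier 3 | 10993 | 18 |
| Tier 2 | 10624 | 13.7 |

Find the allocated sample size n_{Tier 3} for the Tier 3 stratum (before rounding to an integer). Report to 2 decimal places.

328.52

Neyman allocation: nₕ = n·NₕSₕ / Σⱼ NⱼSⱼ.
Σ NⱼSⱼ = 24128·21.3 + 8255·12.3 + 10993·18 + 10624·13.7 = 958885.7.
n_{Tier 3} = 1592·10993·18 / 958885.7 = 328.52.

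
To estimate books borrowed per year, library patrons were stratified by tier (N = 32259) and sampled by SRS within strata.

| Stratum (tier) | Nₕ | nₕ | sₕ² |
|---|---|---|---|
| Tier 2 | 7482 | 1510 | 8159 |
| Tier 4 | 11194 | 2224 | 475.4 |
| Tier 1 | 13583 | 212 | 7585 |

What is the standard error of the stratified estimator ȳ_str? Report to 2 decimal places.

2.55

Var(ȳ_str) = Σₕ Wₕ²(1 − fₕ)sₕ²/nₕ with Wₕ = Nₕ/N, N = 32259.
Tier 2: Wₕ = 0.23193527; term = 0.23193527²·(1 − 0.20181770)·8159/1510 = 0.23200411.
Tier 4: Wₕ = 0.34700394; term = 0.34700394²·(1 − 0.19867786)·475.4/2224 = 0.020625303.
Tier 1: Wₕ = 0.42106079; term = 0.42106079²·(1 − 0.01560774)·7585/212 = 6.2442102.
Sum = 6.4968396.
SE = √(6.4968396) = 2.55.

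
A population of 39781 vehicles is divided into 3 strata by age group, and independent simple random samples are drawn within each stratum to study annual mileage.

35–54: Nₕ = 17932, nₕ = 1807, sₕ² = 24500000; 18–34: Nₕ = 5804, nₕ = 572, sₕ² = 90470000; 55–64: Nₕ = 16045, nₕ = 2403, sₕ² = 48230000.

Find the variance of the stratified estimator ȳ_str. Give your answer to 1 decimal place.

8288.4

Var(ȳ_str) = Σₕ Wₕ²(1 − fₕ)sₕ²/nₕ with Wₕ = Nₕ/N, N = 39781.
35–54: Wₕ = 0.45076795; term = 0.45076795²·(1 − 0.10076957)·24500000/1807 = 2477.3365.
18–34: Wₕ = 0.14589880; term = 0.14589880²·(1 − 0.09855272)·90470000/572 = 3034.9554.
55–64: Wₕ = 0.40333325; term = 0.40333325²·(1 − 0.14976628)·48230000/2403 = 2776.0665.
Sum = 8288.3584.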